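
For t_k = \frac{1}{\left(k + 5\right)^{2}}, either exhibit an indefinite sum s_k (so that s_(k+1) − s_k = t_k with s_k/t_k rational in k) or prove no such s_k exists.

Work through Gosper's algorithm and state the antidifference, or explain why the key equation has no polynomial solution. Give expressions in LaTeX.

r(k) = (k + 5)**2/(k + 6)**2 after simplifying.
Factor: A=k**2 + 10*k + 25; B=k**2 + 12*k + 36; C=1.
Key eq: (k**2 + 10*k + 25)·f(k+1) = (k**2 + 10*k + 25)·f(k) + (1).
deg f ≤ 0 (via 2,2,0).
Write f(k) = c0. Then LHS − RHS = -1, requiring -1 = 0: contradictory. No certificate.

no hypergeometric antidifference exists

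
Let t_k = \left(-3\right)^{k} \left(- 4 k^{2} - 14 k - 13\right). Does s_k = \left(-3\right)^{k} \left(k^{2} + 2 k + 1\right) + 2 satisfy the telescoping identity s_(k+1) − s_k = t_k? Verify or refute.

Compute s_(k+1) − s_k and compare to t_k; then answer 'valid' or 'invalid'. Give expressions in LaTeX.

Valid — Δs_k = t_k.

s_(k+1) = (-3)**(k + 1)*(2*k + (k + 1)**2 + 3) + 2
s_(k+1) − s_k = (-3)**k*(-4*k**2 - 14*k - 13)
(s_(k+1) − s_k) − t_k = 0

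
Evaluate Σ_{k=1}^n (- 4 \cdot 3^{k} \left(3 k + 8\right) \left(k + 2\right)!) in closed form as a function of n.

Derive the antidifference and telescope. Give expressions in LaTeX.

S(n) = - 12 \cdot 3^{n} \left(n + 3\right)! + 72

The ratio is 3*(k + 3)*(3*k + 11)/(3*k + 8).
Take A(k)=3*k + 9, B(k)=1, C(k)=k + 8/3.
Set up (3*k + 9)·f(k+1) − (1)·f(k) − (k + 8/3) = 0.
d = 0 from the (1,0,1) case.
Match coefficients ⇒ f(k) = 1/3.
Then R = B(k−1)f/C = 1/(3*k + 8), so s_k = R(k)·t_k = -4*3**k*factorial(k + 2).
Δs = -4*3**k*(3*k + 8)*factorial(k + 2), as required.
Σ_(k=1)^n t_k = s_(n+1) − s_(1) = (-12*3**n*factorial(n + 3)) − (-72), i.e. -12*3**n*factorial(n + 3) + 72.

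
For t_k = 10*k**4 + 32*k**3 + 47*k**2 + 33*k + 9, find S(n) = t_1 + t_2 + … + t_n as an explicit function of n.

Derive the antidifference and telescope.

S(n) = n*(2*n**4 + 13*n**3 + 35*n**2 + 48*n + 33)

t_(k+1)/t_k = (10*k**4 + 72*k**3 + 203*k**2 + 263*k + 131)/(10*k**4 + 32*k**3 + 47*k**2 + 33*k + 9).
Take A(k)=1, B(k)=1, C(k)=k**4 + 16*k**3/5 + 47*k**2/10 + 33*k/10 + 9/10.
Need (1)·f(k+1) − (1)·f(k) = k**4 + 16*k**3/5 + 47*k**2/10 + 33*k/10 + 9/10.
From deg A=0, deg B=0, deg C=4: d=5.
Solving with deg f ≤ 5: f(k) = k**2*(2*k + 1)*(k**2 + k + 1)/10.
Get s_k = R·t_k = k**2*(2*k**3 + 3*k**2 + 3*k + 1) with R(k) = B(k−1)f(k)/C(k) = k**2*(2*k + 1)*(k**2 + k + 1)/(10*k**4 + 32*k**3 + 47*k**2 + 33*k + 9).
s_(k+1) − s_k = 10*k**4 + 32*k**3 + 47*k**2 + 33*k + 9 = t_k.
Evaluate: s_(n+1) = 2*n**5 + 13*n**4 + 35*n**3 + 48*n**2 + 33*n + 9; subtract s_(1) = 9 ⇒ S(n) = n*(2*n**4 + 13*n**3 + 35*n**2 + 48*n + 33).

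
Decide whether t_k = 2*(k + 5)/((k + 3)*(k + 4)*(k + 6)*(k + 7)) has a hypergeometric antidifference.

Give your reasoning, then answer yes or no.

r(k) = (k + 3)*(k + 6)**2/((k + 5)**2*(k + 8)) after simplifying.
Normal form (A,B,C) = (k + 3, k + 8, k**2 + 10*k + 25).
f must satisfy (k + 3)·f(k+1) − (k + 7)·f(k) = k**2 + 10*k + 25.
deg f ≤ 4 (via 1,1,2).
A polynomial solution: f(k) = k*(k + 4)*(k + 5)*(k + 9)/36.
Certificate R = B(k−1)f/C = k*(k + 4)*(k + 7)*(k + 9)/(36*(k + 5)) gives s_k = k*(k + 9)/(18*(k**2 + 9*k + 18)).
Verify: 2*(k + 5)/(k**4 + 20*k**3 + 145*k**2 + 450*k + 504) matches t_k.

Yes. s_k = k*(k + 9)/(18*(k**2 + 9*k + 18)).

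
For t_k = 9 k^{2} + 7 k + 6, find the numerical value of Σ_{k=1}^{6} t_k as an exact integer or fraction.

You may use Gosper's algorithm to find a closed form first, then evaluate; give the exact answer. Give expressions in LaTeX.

r(k) = (9*k**2 + 25*k + 22)/(9*k**2 + 7*k + 6) after simplifying.
Normal form (A,B,C) = (1, 1, k**2 + 7*k/9 + 2/3).
Key eq: (1)·f(k+1) = (1)·f(k) + (k**2 + 7*k/9 + 2/3).
Bound: deg f ≤ 3.
Match coefficients ⇒ f(k) = k*(3*k**2 - k + 4)/9.
R(k) = B(k−1)·f(k)/C(k) = k*(3*k**2 - k + 4)/(9*k**2 + 7*k + 6); s_k = R·t_k = k*(3*k**2 - k + 4).
Check: Δs_k = 9*k**2 + 7*k + 6. ✓
Sum = s_(7) − s_(1); s_(7) = 1008, s_(1) = 6 ⇒ 1002.

Σ = 1002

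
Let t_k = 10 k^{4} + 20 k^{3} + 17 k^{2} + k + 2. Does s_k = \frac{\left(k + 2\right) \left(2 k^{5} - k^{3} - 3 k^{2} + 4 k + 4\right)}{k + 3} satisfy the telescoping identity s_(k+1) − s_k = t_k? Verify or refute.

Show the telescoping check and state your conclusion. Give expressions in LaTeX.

Invalid: residual \frac{- 8 k^{5} - 50 k^{4} - 78 k^{3} - 55 k^{2} - k - 2}{k^{2} + 7 k + 12} ≠ 0.

s_(k+1) = (k + 3)*(4*k + 2*(k + 1)**5 - (k + 1)**3 - 3*(k + 1)**2 + 8)/(k + 4)
s_(k+1) − s_k = (10*k**6 + 82*k**5 + 227*k**4 + 282*k**3 + 158*k**2 + 25*k + 22)/(k**2 + 7*k + 12)
(s_(k+1) − s_k) − t_k = (-8*k**5 - 50*k**4 - 78*k**3 - 55*k**2 - k - 2)/(k**2 + 7*k + 12)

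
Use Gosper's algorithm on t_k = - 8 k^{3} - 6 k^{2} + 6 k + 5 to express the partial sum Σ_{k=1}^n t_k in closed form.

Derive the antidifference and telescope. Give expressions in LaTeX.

Compute t_(k+1)/t_k: get (8*k**3 + 30*k**2 + 30*k + 3)/(8*k**3 + 6*k**2 - 6*k - 5).
A = 1, B = 1, C = k**3 + 3*k**2/4 - 3*k/4 - 5/8.
Key eq: (1)·f(k+1) = (1)·f(k) + (k**3 + 3*k**2/4 - 3*k/4 - 5/8).
Degrees (0,0,3) ⇒ d ≤ 4.
Coefficient equations give f(k) = k*(2*k**3 - 2*k**2 - 4*k - 1)/8.
Then R = B(k−1)f/C = k*(2*k**3 - 2*k**2 - 4*k - 1)/(8*k**3 + 6*k**2 - 6*k - 5), so s_k = R(k)·t_k = k*(-2*k**3 + 2*k**2 + 4*k + 1).
Verify: -8*k**3 - 6*k**2 + 6*k + 5 matches t_k.
Σ_(k=1)^n t_k = s_(n+1) − s_(1) = (-2*n**4 - 6*n**3 - 2*n**2 + 7*n + 5) − (5), i.e. n*(-2*n**3 - 6*n**2 - 2*n + 7).

S(n) = n \left(- 2 n^{3} - 6 n^{2} - 2 n + 7\right)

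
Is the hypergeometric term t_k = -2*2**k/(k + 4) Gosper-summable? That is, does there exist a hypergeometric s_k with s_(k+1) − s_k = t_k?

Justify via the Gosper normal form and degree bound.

Step 1: r(k) = 2*(k + 4)/(k + 5).
Gosper form: A/B · C(k+1)/C(k) with A=2*k + 8, B=k + 5, C=1.
f must satisfy (2*k + 8)·f(k+1) − (k + 4)·f(k) = 1.
Bound: deg f ≤ -1.
d = -1 < 0 ⇒ no nonzero polynomial f; not summable.

No — t_k has no hypergeometric antidifference.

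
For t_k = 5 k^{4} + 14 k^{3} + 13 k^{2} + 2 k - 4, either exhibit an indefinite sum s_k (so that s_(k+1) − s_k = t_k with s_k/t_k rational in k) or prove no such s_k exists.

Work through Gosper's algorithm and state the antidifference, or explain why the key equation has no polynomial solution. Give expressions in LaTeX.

Ratio r(k) = (5*k**4 + 34*k**3 + 85*k**2 + 90*k + 30)/(5*k**4 + 14*k**3 + 13*k**2 + 2*k - 4).
Factor: A=1; B=1; C=k**4 + 14*k**3/5 + 13*k**2/5 + 2*k/5 - 4/5.
Set up (1)·f(k+1) − (1)·f(k) − (k**4 + 14*k**3/5 + 13*k**2/5 + 2*k/5 - 4/5) = 0.
deg f ≤ 5 (via 0,0,4).
Solving with deg f ≤ 5: f(k) = k*(k**4 + k**3 - k**2 - 2*k - 3)/5.
R(k) = B(k−1)·f(k)/C(k) = k*(k**4 + k**3 - k**2 - 2*k - 3)/(5*k**4 + 14*k**3 + 13*k**2 + 2*k - 4); s_k = R·t_k = k*(k**4 + k**3 - k**2 - 2*k - 3).
Check: Δs_k = 5*k**4 + 14*k**3 + 13*k**2 + 2*k - 4. ✓

s_k = k \left(k^{4} + k^{3} - k^{2} - 2 k - 3\right)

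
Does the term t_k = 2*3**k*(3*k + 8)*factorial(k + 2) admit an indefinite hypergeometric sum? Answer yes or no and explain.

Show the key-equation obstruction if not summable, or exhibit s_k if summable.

Yes. s_k = 2*3**k*factorial(k + 2).

r(k) = 3*(k + 3)*(3*k + 11)/(3*k + 8) after simplifying.
Factor: A=3*k + 9; B=1; C=k + 8/3.
Need (3*k + 9)·f(k+1) − (1)·f(k) = k + 8/3.
deg f ≤ 0 (via 1,0,1).
A polynomial solution: f(k) = 1/3.
Certificate R = B(k−1)f/C = 1/(3*k + 8) gives s_k = 2*3**k*factorial(k + 2).
Δs = 2*3**k*(3*k + 8)*factorial(k + 2), as required.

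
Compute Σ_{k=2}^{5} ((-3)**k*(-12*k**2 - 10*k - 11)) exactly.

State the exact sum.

Σ = 71352

Step 1: r(k) = 3*(-12*k**2 - 34*k - 33)/(12*k**2 + 10*k + 11).
Take A(k)=-3, B(k)=1, C(k)=k**2 + 5*k/6 + 11/12.
Need (-3)·f(k+1) − (1)·f(k) = k**2 + 5*k/6 + 11/12.
Degrees (0,0,2) ⇒ d ≤ 2.
Match coefficients ⇒ f(k) = -(3*k**2 - 2*k + 2)/12.
Get s_k = R·t_k = (-3)**k*(3*k**2 - 2*k + 2) with R(k) = B(k−1)f(k)/C(k) = -(3*k**2 - 2*k + 2)/(12*k**2 + 10*k + 11).
Check: Δs_k = (-3)**k*(-12*k**2 - 10*k - 11). ✓
Σ_(k=2)^(5) t_k = s_(6) − s_(2) = 71442 − (90) = 71352.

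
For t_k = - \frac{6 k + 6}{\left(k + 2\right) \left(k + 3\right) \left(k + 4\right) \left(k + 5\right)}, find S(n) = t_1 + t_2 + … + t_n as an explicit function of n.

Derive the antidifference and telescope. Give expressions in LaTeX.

Step 1: r(k) = (k + 2)**2/((k + 1)*(k + 6)).
So A=k + 2 and B=k + 6, with C=k + 1.
Solve (k + 2)·f(k+1) − (k + 5)·f(k) = k + 1.
From deg A=1, deg B=1, deg C=1: d=3.
A polynomial solution: f(k) = k*(k + 1)*(k + 8)/36.
So s_k = (B(k−1)f/C)·t_k = (k*(k + 5)*(k + 8)/36)·t_k = -k*(k**2 + 9*k + 8)/(6*(k + 2)*(k + 3)*(k + 4)).
Check: Δs_k = 6*(-k - 1)/(k**4 + 14*k**3 + 71*k**2 + 154*k + 120). ✓
s_(n+1) = (-n**3 - 12*n**2 - 29*n - 18)/(6*(n**3 + 12*n**2 + 47*n + 60)) and s_(1) = -1/20, so S(n) = n*(-7*n**2 - 84*n - 149)/(60*(n**3 + 12*n**2 + 47*n + 60)).

S(n) = \frac{n \left(- 7 n^{2} - 84 n - 149\right)}{60 \left(n^{3} + 12 n^{2} + 47 n + 60\right)}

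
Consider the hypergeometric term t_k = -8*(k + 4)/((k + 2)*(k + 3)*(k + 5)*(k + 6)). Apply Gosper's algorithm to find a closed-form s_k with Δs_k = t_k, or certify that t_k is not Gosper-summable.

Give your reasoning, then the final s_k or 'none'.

Ratio r(k) = (k + 2)*(k + 5)**2/((k + 4)**2*(k + 7)).
So A=k + 2 and B=k + 7, with C=k**2 + 8*k + 16.
Need (k + 2)·f(k+1) − (k + 6)·f(k) = k**2 + 8*k + 16.
d = 4 from the (1,1,2) case.
A polynomial solution: f(k) = k*(k + 3)*(k + 4)*(k + 7)/20.
Then R = B(k−1)f/C = k*(k + 3)*(k + 6)*(k + 7)/(20*(k + 4)), so s_k = R(k)·t_k = 2*k*(-k - 7)/(5*(k**2 + 7*k + 10)).
Δs = 8*(-k - 4)/(k**4 + 16*k**3 + 91*k**2 + 216*k + 180), as required.

s_k = 2*k*(-k - 7)/(5*(k**2 + 7*k + 10))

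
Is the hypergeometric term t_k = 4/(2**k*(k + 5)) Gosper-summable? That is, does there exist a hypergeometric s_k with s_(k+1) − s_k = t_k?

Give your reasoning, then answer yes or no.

r(k) = (k + 5)/(2*(k + 6)) after simplifying.
Normal form (A,B,C) = (k/2 + 5/2, k + 6, 1).
Need (k/2 + 5/2)·f(k+1) − (k + 5)·f(k) = 1.
From deg A=1, deg B=1, deg C=0: d=-1.
Bound -1 < 0, so the key equation has no polynomial solution.

No. Not Gosper-summable.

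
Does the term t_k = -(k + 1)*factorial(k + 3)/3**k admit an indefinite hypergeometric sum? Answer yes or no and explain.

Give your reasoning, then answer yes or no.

Yes. s_k = -3**(1 - k)*factorial(k + 3).

The ratio is (k + 2)*(k + 4)/(3*(k + 1)).
A = k/3 + 4/3, B = 1, C = k + 1.
Need (k/3 + 4/3)·f(k+1) − (1)·f(k) = k + 1.
Degrees (1,0,1) ⇒ d ≤ 0.
Solve for f: f(k) = 3 (degree 0 ≤ 0).
Then R = B(k−1)f/C = 3/(k + 1), so s_k = R(k)·t_k = -3**(1 - k)*factorial(k + 3).
Δs = -(k + 1)*factorial(k + 3)/3**k, as required.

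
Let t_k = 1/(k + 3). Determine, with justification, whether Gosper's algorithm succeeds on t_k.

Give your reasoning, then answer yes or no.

No — t_k has no hypergeometric antidifference.

The ratio is (k + 3)/(k + 4).
So A=k + 3 and B=k + 4, with C=1.
Key eq: (k + 3)·f(k+1) = (k + 3)·f(k) + (1).
d = 0 from the (1,1,0) case.
Write f(k) = c0. Then LHS − RHS = -1, requiring -1 = 0: contradictory. No certificate.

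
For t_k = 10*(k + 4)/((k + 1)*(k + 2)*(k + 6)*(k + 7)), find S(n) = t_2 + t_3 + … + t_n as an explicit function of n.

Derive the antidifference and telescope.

The ratio is (k + 1)*(k + 5)*(k + 6)/((k + 3)*(k + 4)*(k + 8)).
So A=k + 1 and B=k + 8, with C=k**4 + 16*k**3 + 95*k**2 + 248*k + 240.
Key eq: (k + 1)·f(k+1) = (k + 7)·f(k) + (k**4 + 16*k**3 + 95*k**2 + 248*k + 240).
d = 6 from the (1,1,4) case.
Match coefficients ⇒ f(k) = k*(k + 2)*(k + 3)*(k + 4)*(k + 5)*(k + 7)/12.
Get s_k = R·t_k = 5*k*(k + 7)/(6*(k**2 + 7*k + 6)) with R(k) = B(k−1)f(k)/C(k) = k*(k + 2)*(k + 7)**2/(12*(k + 4)).
Check: Δs_k = 10*(k + 4)/(k**4 + 16*k**3 + 83*k**2 + 152*k + 84). ✓
Evaluate: s_(n+1) = 5*(n**2 + 9*n + 8)/(6*(n**2 + 9*n + 14)); subtract s_(2) = 5/8 ⇒ S(n) = 5*(n**2 + 9*n - 10)/(24*(n**2 + 9*n + 14)).

S(n) = 5*(n**2 + 9*n - 10)/(24*(n**2 + 9*n + 14))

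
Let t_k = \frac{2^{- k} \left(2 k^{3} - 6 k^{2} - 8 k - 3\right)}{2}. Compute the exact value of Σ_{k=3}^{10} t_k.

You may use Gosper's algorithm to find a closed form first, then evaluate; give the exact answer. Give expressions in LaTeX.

r(k) = (2*k**3 - 14*k - 15)/(2*(2*k**3 - 6*k**2 - 8*k - 3)) after simplifying.
Gosper form: A/B · C(k+1)/C(k) with A=1/2, B=1, C=k**3 - 3*k**2 - 4*k - 3/2.
Key eq: (1/2)·f(k+1) = (1)·f(k) + (k**3 - 3*k**2 - 4*k - 3/2).
Bound: deg f ≤ 3.
A polynomial solution: f(k) = -2*k**3 + 2*k + 3.
Get s_k = R·t_k = (-2*k**3 + 2*k + 3)/2**k with R(k) = B(k−1)f(k)/C(k) = -2*(2*k**3 - 2*k - 3)/(2*k**3 - 6*k**2 - 8*k - 3).
Verify: (2*k**3 - 6*k**2 - 8*k - 3)/(2*2**k) matches t_k.
Telescoping: Σ = s_(11) − s_(3) = -2637/2048 − (-45/8) = 8883/2048.

Σ = 8883/2048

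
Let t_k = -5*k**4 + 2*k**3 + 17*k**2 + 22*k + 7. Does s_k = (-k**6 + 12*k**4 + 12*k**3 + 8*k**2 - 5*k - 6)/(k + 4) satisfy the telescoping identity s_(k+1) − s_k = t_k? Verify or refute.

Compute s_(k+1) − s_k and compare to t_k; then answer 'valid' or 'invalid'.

Invalid: residual (4*k**5 + 21*k**4 - 22*k**3 - 87*k**2 - 96*k - 30)/(k**2 + 9*k + 20) ≠ 0.

s_(k+1) = (-k**6 - 6*k**5 - 3*k**4 + 40*k**3 + 101*k**2 + 89*k + 20)/(k + 5)
s_(k+1) − s_k = (-5*k**6 - 39*k**5 - 44*k**4 + 193*k**3 + 458*k**2 + 407*k + 110)/(k**2 + 9*k + 20)
(s_(k+1) − s_k) − t_k = (4*k**5 + 21*k**4 - 22*k**3 - 87*k**2 - 96*k - 30)/(k**2 + 9*k + 20)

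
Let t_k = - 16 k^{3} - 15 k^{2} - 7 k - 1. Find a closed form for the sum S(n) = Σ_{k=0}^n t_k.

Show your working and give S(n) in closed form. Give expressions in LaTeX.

S(n) = - 4 n^{4} - 13 n^{3} - 15 n^{2} - 7 n - 1

Compute t_(k+1)/t_k: get (16*k**3 + 63*k**2 + 85*k + 39)/(16*k**3 + 15*k**2 + 7*k + 1).
Factor: A=1; B=1; C=k**3 + 15*k**2/16 + 7*k/16 + 1/16.
Key eq: (1)·f(k+1) = (1)·f(k) + (k**3 + 15*k**2/16 + 7*k/16 + 1/16).
Degrees (0,0,3) ⇒ d ≤ 4.
Coefficient equations give f(k) = k**3*(4*k - 3)/16.
Certificate R = B(k−1)f/C = k**3*(4*k - 3)/(16*k**3 + 15*k**2 + 7*k + 1) gives s_k = k**3*(3 - 4*k).
Check: Δs_k = -16*k**3 - 15*k**2 - 7*k - 1. ✓
Σ_(k=0)^n t_k = s_(n+1) − s_(0) = (-4*n**4 - 13*n**3 - 15*n**2 - 7*n - 1) − (0), i.e. -4*n**4 - 13*n**3 - 15*n**2 - 7*n - 1.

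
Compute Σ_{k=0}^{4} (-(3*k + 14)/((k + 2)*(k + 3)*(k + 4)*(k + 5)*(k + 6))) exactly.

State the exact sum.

Σ = -53/1680

The ratio is (k + 2)*(3*k + 17)/((k + 7)*(3*k + 14)).
Factor: A=k + 2; B=k + 7; C=k + 14/3.
Solve (k + 2)·f(k+1) − (k + 6)·f(k) = k + 14/3.
deg f ≤ 4 (via 1,1,1).
Coefficient equations give f(k) = k*(k + 4)*(k**2 + 10*k + 31)/90.
Certificate R = B(k−1)f/C = k*(k + 4)*(k + 6)*(k**2 + 10*k + 31)/(30*(3*k + 14)) gives s_k = k*(-k**2 - 10*k - 31)/(30*(k**3 + 10*k**2 + 31*k + 30)).
Verify: (-3*k - 14)/(k**5 + 20*k**4 + 155*k**3 + 580*k**2 + 1044*k + 720) matches t_k.
Telescoping: Σ = s_(5) − s_(0) = -53/1680 − (0) = -53/1680.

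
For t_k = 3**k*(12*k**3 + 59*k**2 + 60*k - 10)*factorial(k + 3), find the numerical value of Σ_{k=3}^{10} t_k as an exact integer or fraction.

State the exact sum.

Step 1: r(k) = 3*(12*k**4 + 143*k**3 + 594*k**2 + 977*k + 484)/(12*k**3 + 59*k**2 + 60*k - 10).
So A=3*k + 12 and B=1, with C=k**3 + 59*k**2/12 + 5*k - 5/6.
Need (3*k + 12)·f(k+1) − (1)·f(k) = k**3 + 59*k**2/12 + 5*k - 5/6.
From deg A=1, deg B=0, deg C=3: d=2.
Solve for f: f(k) = (4*k**2 - 3*k - 2)/12 (degree 2 ≤ 2).
Get s_k = R·t_k = 3**k*(4*k**2 - 3*k - 2)*factorial(k + 3) with R(k) = B(k−1)f(k)/C(k) = (4*k**2 - 3*k - 2)/(12*k**3 + 59*k**2 + 60*k - 10).
Verify: 3**k*(12*k**3 + 59*k**2 + 60*k - 10)*factorial(k + 3) matches t_k.
Σ_(k=3)^(10) t_k = s_(11) − s_(3) = 6934074365291673600 − (486000) = 6934074365291187600.

Σ = 6934074365291187600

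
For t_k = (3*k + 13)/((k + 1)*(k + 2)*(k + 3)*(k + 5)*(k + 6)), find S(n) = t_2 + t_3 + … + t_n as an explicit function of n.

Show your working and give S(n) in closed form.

S(n) = (n**3 + 11*n**2 + 36*n - 48)/(84*(n**3 + 11*n**2 + 36*n + 36))

Ratio r(k) = (k + 1)*(k + 5)*(3*k + 16)/((k + 4)*(k + 7)*(3*k + 13)).
Take A(k)=k + 1, B(k)=k + 7, C(k)=k**2 + 25*k/3 + 52/3.
Set up (k + 1)·f(k+1) − (k + 6)·f(k) − (k**2 + 25*k/3 + 52/3) = 0.
d = 5 from the (1,1,2) case.
Match coefficients ⇒ f(k) = k*(k + 3)*(k + 4)*(k**2 + 8*k + 17)/30.
Certificate R = B(k−1)f/C = k*(k + 3)*(k + 6)*(k**2 + 8*k + 17)/(10*(3*k + 13)) gives s_k = k*(k**2 + 8*k + 17)/(10*(k**3 + 8*k**2 + 17*k + 10)).
Δs = (3*k + 13)/(k**5 + 17*k**4 + 107*k**3 + 307*k**2 + 396*k + 180), as required.
Evaluate: s_(n+1) = (n**3 + 11*n**2 + 36*n + 26)/(10*(n**3 + 11*n**2 + 36*n + 36)); subtract s_(2) = 37/420 ⇒ S(n) = (n**3 + 11*n**2 + 36*n - 48)/(84*(n**3 + 11*n**2 + 36*n + 36)).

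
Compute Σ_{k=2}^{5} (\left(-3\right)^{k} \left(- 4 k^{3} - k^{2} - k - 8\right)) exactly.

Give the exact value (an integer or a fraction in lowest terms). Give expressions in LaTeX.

The ratio is 3*(-4*k**3 - 13*k**2 - 15*k - 14)/(4*k**3 + k**2 + k + 8).
Gosper form: A/B · C(k+1)/C(k) with A=-3, B=1, C=k**3 + k**2/4 + k/4 + 2.
Need (-3)·f(k+1) − (1)·f(k) = k**3 + k**2/4 + k/4 + 2.
Bound: deg f ≤ 3.
Match coefficients ⇒ f(k) = -(k**3 - 2*k**2 + k + 2)/4.
Then R = B(k−1)f/C = -(k**3 - 2*k**2 + k + 2)/(4*k**3 + k**2 + k + 8), so s_k = R(k)·t_k = (-3)**k*(k**3 - 2*k**2 + k + 2).
Δs = (-3)**k*(-4*k**3 - k**2 - k - 8), as required.
Σ_(k=2)^(5) t_k = s_(6) − s_(2) = 110808 − (36) = 110772.

Σ = 110772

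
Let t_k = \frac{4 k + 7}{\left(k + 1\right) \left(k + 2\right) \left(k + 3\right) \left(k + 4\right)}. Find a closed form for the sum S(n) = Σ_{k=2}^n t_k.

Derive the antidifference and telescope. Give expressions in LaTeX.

t_(k+1)/t_k = (k + 1)*(4*k + 11)/((k + 5)*(4*k + 7)).
Normal form (A,B,C) = (k + 1, k + 5, k + 7/4).
Set up (k + 1)·f(k+1) − (k + 4)·f(k) − (k + 7/4) = 0.
From deg A=1, deg B=1, deg C=1: d=3.
Coefficient equations give f(k) = k*(k**2 + 6*k + 7)/8.
R(k) = B(k−1)·f(k)/C(k) = k*(k + 4)*(k**2 + 6*k + 7)/(2*(4*k + 7)); s_k = R·t_k = k*(k**2 + 6*k + 7)/(2*(k + 1)*(k + 2)*(k + 3)).
Check: Δs_k = (4*k + 7)/(k**4 + 10*k**3 + 35*k**2 + 50*k + 24). ✓
Evaluate: s_(n+1) = (n**3 + 9*n**2 + 22*n + 14)/(2*(n**3 + 9*n**2 + 26*n + 24)); subtract s_(2) = 23/60 ⇒ S(n) = (7*n**3 + 63*n**2 + 62*n - 132)/(60*(n**3 + 9*n**2 + 26*n + 24)).

S(n) = \frac{7 n^{3} + 63 n^{2} + 62 n - 132}{60 \left(n^{3} + 9 n^{2} + 26 n + 24\right)}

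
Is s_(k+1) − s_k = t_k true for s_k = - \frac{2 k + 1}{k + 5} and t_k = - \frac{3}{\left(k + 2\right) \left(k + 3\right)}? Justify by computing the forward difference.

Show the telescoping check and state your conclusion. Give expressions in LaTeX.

Invalid: residual \frac{6 \left(- k^{2} - 2 k + 6\right)}{k^{4} + 16 k^{3} + 91 k^{2} + 216 k + 180} ≠ 0.

s_(k+1) = (-2*k - 3)/(k + 6)
s_(k+1) − s_k = -9/(k**2 + 11*k + 30)
(s_(k+1) − s_k) − t_k = 6*(-k**2 - 2*k + 6)/(k**4 + 16*k**3 + 91*k**2 + 216*k + 180)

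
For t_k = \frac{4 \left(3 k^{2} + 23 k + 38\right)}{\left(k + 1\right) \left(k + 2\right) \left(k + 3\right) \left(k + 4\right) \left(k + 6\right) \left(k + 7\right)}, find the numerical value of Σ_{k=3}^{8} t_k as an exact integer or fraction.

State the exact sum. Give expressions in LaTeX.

Σ = 11/675

t_(k+1)/t_k = (k + 1)*(k + 6)*(23*k + 3*(k + 1)**2 + 61)/((k + 5)*(k + 8)*(3*k**2 + 23*k + 38)).
Take A(k)=k + 1, B(k)=k + 8, C(k)=k**3 + 38*k**2/3 + 51*k + 190/3.
Set up (k + 1)·f(k+1) − (k + 7)·f(k) − (k**3 + 38*k**2/3 + 51*k + 190/3) = 0.
Bound: deg f ≤ 6.
Solve for f: f(k) = k*(k + 2)*(k + 4)*(k + 5)*(k**2 + 10*k + 27)/54 (degree 6 ≤ 6).
Then R = B(k−1)f/C = k*(k + 2)*(k + 4)*(k + 7)*(k**2 + 10*k + 27)/(18*(3*k**2 + 23*k + 38)), so s_k = R(k)·t_k = 2*k*(k**2 + 10*k + 27)/(9*(k**3 + 10*k**2 + 27*k + 18)).
Δs = 4*(3*k**2 + 23*k + 38)/(k**6 + 23*k**5 + 207*k**4 + 925*k**3 + 2144*k**2 + 2412*k + 1008), as required.
Sum = s_(9) − s_(3); s_(9) = 11/50, s_(3) = 11/54 ⇒ 11/675.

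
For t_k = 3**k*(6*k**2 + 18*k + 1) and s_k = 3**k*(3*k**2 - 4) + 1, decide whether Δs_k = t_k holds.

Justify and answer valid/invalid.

Valid — Δs_k = t_k.

s_(k+1) = 3**(k + 1)*(3*(k + 1)**2 - 4) + 1
s_(k+1) − s_k = 3**k*(6*k**2 + 18*k + 1)
(s_(k+1) − s_k) − t_k = 0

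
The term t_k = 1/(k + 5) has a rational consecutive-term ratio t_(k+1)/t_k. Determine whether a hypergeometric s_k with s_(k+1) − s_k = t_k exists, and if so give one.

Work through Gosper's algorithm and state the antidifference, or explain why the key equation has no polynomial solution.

Step 1: r(k) = (k + 5)/(k + 6).
A = k + 5, B = k + 6, C = 1.
f must satisfy (k + 5)·f(k+1) − (k + 5)·f(k) = 1.
Degrees (1,1,0) ⇒ d ≤ 0.
Generic f = c0 gives residual -1; -1 = 0 cannot hold, so t_k is not Gosper-summable.

no hypergeometric antidifference exists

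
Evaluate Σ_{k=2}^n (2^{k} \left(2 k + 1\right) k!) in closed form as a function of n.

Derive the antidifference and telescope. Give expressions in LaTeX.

t_(k+1)/t_k = 2*(k + 1)*(2*k + 3)/(2*k + 1).
A = 2*k + 2, B = 1, C = k + 1/2.
Need (2*k + 2)·f(k+1) − (1)·f(k) = k + 1/2.
deg f ≤ 0 (via 1,0,1).
A polynomial solution: f(k) = 1/2.
So s_k = (B(k−1)f/C)·t_k = (1/(2*k + 1))·t_k = 2**k*factorial(k).
Verify: 2**k*(2*k + 1)*factorial(k) matches t_k.
Evaluate: s_(n+1) = 2**(n + 1)*factorial(n + 1); subtract s_(2) = 8 ⇒ S(n) = 2*2**n*factorial(n + 1) - 8.

S(n) = 2 \cdot 2^{n} \left(n + 1\right)! - 8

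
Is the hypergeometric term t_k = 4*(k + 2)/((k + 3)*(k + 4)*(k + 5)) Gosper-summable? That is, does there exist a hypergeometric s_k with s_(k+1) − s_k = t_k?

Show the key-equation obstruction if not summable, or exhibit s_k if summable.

Yes. s_k = k*(5*k + 11)/(6*(k + 3)*(k + 4)).

Compute t_(k+1)/t_k: get (k + 3)**2/((k + 2)*(k + 6)).
A = k + 3, B = k + 6, C = k + 2.
f must satisfy (k + 3)·f(k+1) − (k + 5)·f(k) = k + 2.
From deg A=1, deg B=1, deg C=1: d=2.
Solve for f: f(k) = k*(5*k + 11)/24 (degree 2 ≤ 2).
Get s_k = R·t_k = k*(5*k + 11)/(6*(k + 3)*(k + 4)) with R(k) = B(k−1)f(k)/C(k) = k*(k + 5)*(5*k + 11)/(24*(k + 2)).
Δs = 4*(k + 2)/(k**3 + 12*k**2 + 47*k + 60), as required.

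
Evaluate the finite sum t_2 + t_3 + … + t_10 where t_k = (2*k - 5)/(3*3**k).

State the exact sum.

r(k) = (2*k - 3)/(3*(2*k - 5)) after simplifying.
Factor: A=1/3; B=1; C=k - 5/2.
Set up (1/3)·f(k+1) − (1)·f(k) − (k - 5/2) = 0.
d = 1 from the (0,0,1) case.
Match coefficients ⇒ f(k) = -3*(k - 2)/2.
R(k) = B(k−1)·f(k)/C(k) = -3*(k - 2)/(2*k - 5); s_k = R·t_k = (2 - k)/3**k.
s_(k+1) − s_k = (2*k - 5)/(3*3**k) = t_k.
Σ_(k=2)^(10) t_k = s_(11) − s_(2) = -1/19683 − (0) = -1/19683.

Σ = -1/19683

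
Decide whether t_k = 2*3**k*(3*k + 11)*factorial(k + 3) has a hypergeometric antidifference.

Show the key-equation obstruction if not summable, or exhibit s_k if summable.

Yes. s_k = 2*3**k*factorial(k + 3).

Step 1: r(k) = 3*(k + 4)*(3*k + 14)/(3*k + 11).
Take A(k)=3*k + 12, B(k)=1, C(k)=k + 11/3.
Set up (3*k + 12)·f(k+1) − (1)·f(k) − (k + 11/3) = 0.
deg f ≤ 0 (via 1,0,1).
Match coefficients ⇒ f(k) = 1/3.
So s_k = (B(k−1)f/C)·t_k = (1/(3*k + 11))·t_k = 2*3**k*factorial(k + 3).
Check: Δs_k = 2*3**k*(3*k + 11)*factorial(k + 3). ✓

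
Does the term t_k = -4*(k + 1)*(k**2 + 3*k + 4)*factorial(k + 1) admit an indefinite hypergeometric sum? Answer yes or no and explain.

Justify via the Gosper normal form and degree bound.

The ratio is (k + 2)**2*(3*k + (k + 1)**2 + 7)/((k + 1)*(k**2 + 3*k + 4)).
A = k + 2, B = 1, C = k**3 + 4*k**2 + 7*k + 4.
f must satisfy (k + 2)·f(k+1) − (1)·f(k) = k**3 + 4*k**2 + 7*k + 4.
Bound: deg f ≤ 2.
Coefficient equations give f(k) = k*(k + 1).
Certificate R = B(k−1)f/C = k/(k**2 + 3*k + 4) gives s_k = -4*k*(k + 1)*factorial(k + 1).
Verify: -4*(k + 1)*(k**2 + 3*k + 4)*factorial(k + 1) matches t_k.

Yes. s_k = -4*k*(k + 1)*factorial(k + 1).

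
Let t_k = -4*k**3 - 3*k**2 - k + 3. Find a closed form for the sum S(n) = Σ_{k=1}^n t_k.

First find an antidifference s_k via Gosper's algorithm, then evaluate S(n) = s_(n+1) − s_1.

The ratio is (4*k**3 + 15*k**2 + 19*k + 5)/(4*k**3 + 3*k**2 + k - 3).
Gosper form: A/B · C(k+1)/C(k) with A=1, B=1, C=k**3 + 3*k**2/4 + k/4 - 3/4.
f must satisfy (1)·f(k+1) − (1)·f(k) = k**3 + 3*k**2/4 + k/4 - 3/4.
d = 4 from the (0,0,3) case.
Solve for f: f(k) = k*(k**3 - k**2 - 3)/4 (degree 4 ≤ 4).
Certificate R = B(k−1)f/C = k*(k**3 - k**2 - 3)/(4*k**3 + 3*k**2 + k - 3) gives s_k = k*(-k**3 + k**2 + 3).
s_(k+1) − s_k = -4*k**3 - 3*k**2 - k + 3 = t_k.
Σ_(k=1)^n t_k = s_(n+1) − s_(1) = (-n**4 - 3*n**3 - 3*n**2 + 2*n + 3) − (3), i.e. n*(-n**3 - 3*n**2 - 3*n + 2).

S(n) = n*(-n**3 - 3*n**2 - 3*n + 2)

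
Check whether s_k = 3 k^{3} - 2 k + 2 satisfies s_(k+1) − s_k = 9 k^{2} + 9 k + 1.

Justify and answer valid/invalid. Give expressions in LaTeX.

s_(k+1) = -2*k + 3*(k + 1)**3
s_(k+1) − s_k = 9*k**2 + 9*k + 1
(s_(k+1) − s_k) − t_k = 0

valid (s_(k+1) − s_k reduces to t_k)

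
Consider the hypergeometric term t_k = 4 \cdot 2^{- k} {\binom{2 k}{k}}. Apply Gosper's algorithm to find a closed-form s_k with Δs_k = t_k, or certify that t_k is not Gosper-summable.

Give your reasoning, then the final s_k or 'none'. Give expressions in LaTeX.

Ratio r(k) = (2*k + 1)/(k + 1).
Take A(k)=2*k + 1, B(k)=k + 1, C(k)=1.
Key eq: (2*k + 1)·f(k+1) = (k)·f(k) + (1).
Degrees (1,1,0) ⇒ d ≤ -1.
Bound -1 < 0, so the key equation has no polynomial solution.

none — t_k is not Gosper-summable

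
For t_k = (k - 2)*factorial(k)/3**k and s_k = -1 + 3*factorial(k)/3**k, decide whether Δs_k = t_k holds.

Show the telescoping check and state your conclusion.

valid (s_(k+1) − s_k reduces to t_k)

s_(k+1) = (-3**k + k*factorial(k) + factorial(k))/3**k
s_(k+1) − s_k = (k - 2)*factorial(k)/3**k
(s_(k+1) − s_k) − t_k = 0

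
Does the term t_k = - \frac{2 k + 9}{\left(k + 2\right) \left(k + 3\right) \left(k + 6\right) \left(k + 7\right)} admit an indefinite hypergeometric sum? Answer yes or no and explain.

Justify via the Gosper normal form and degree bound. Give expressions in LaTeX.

r(k) = (k + 2)*(k + 6)*(2*k + 11)/((k + 4)*(k + 8)*(2*k + 9)) after simplifying.
Normal form (A,B,C) = (k + 2, k + 8, k**3 + 27*k**2/2 + 121*k/2 + 90).
Solve (k + 2)·f(k+1) − (k + 7)·f(k) = k**3 + 27*k**2/2 + 121*k/2 + 90.
Degrees (1,1,3) ⇒ d ≤ 5.
Coefficient equations give f(k) = k*(k + 3)*(k + 4)*(k + 5)*(k + 8)/24.
Certificate R = B(k−1)f/C = k*(k + 3)*(k + 7)*(k + 8)/(12*(2*k + 9)) gives s_k = k*(-k - 8)/(12*(k**2 + 8*k + 12)).
Check: Δs_k = (-2*k - 9)/(k**4 + 18*k**3 + 113*k**2 + 288*k + 252). ✓

Yes. s_k = \frac{k \left(- k - 8\right)}{12 \left(k^{2} + 8 k + 12\right)}.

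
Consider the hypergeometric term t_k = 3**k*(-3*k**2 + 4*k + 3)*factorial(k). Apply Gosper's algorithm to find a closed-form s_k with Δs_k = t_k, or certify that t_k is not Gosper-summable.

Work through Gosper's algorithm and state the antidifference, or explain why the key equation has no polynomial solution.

Step 1: r(k) = 3*(3*k**3 + 5*k**2 - 2*k - 4)/(3*k**2 - 4*k - 3).
Factor: A=3*k + 3; B=1; C=k**2 - 4*k/3 - 1.
Set up (3*k + 3)·f(k+1) − (1)·f(k) − (k**2 - 4*k/3 - 1) = 0.
deg f ≤ 1 (via 1,0,2).
Solve for f: f(k) = (k - 3)/3 (degree 1 ≤ 1).
Get s_k = R·t_k = -3**k*(k - 3)*factorial(k) with R(k) = B(k−1)f(k)/C(k) = (k - 3)/(3*k**2 - 4*k - 3).
s_(k+1) − s_k = 3**k*(-3*k**2 + 4*k + 3)*factorial(k) = t_k.

s_k = -3**k*(k - 3)*factorial(k)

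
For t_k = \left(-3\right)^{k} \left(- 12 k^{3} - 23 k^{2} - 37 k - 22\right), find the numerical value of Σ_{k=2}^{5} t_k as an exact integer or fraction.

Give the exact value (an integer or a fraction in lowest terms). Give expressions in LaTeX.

Step 1: r(k) = 3*(-12*k**3 - 59*k**2 - 119*k - 94)/(12*k**3 + 23*k**2 + 37*k + 22).
Factor: A=-3; B=1; C=k**3 + 23*k**2/12 + 37*k/12 + 11/6.
f must satisfy (-3)·f(k+1) − (1)·f(k) = k**3 + 23*k**2/12 + 37*k/12 + 11/6.
deg f ≤ 3 (via 0,0,3).
Solving with deg f ≤ 3: f(k) = -(3*k**3 - k**2 + 4*k + 1)/12.
So s_k = (B(k−1)f/C)·t_k = (-(3*k**3 - k**2 + 4*k + 1)/(12*k**3 + 23*k**2 + 37*k + 22))·t_k = (-3)**k*(3*k**3 - k**2 + 4*k + 1).
Δs = (-3)**k*(-12*k**3 - 23*k**2 - 37*k - 22), as required.
Evaluate s at k=6 and k=2: 464373 and 261; difference 464112.

Σ = 464112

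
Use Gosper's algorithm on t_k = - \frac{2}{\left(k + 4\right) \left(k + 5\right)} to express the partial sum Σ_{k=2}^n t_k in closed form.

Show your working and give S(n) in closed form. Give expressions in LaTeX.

t_(k+1)/t_k = (k + 4)/(k + 6).
Take A(k)=k + 4, B(k)=k + 6, C(k)=1.
Set up (k + 4)·f(k+1) − (k + 5)·f(k) − (1) = 0.
Bound: deg f ≤ 1.
Coefficient equations give f(k) = k/4.
Get s_k = R·t_k = -k/(2*k + 8) with R(k) = B(k−1)f(k)/C(k) = k*(k + 5)/4.
Δs = -2/(k**2 + 9*k + 20), as required.
Telescope: S(n) = s_(n+1) − s_(2) = (-n - 1)/(2*(n + 5)) − (-1/6) = (1 - n)/(3*(n + 5)).

S(n) = \frac{1 - n}{3 \left(n + 5\right)}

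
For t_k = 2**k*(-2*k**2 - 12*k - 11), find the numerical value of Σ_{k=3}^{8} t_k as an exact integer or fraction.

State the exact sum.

r(k) = 2*(2*k**2 + 16*k + 25)/(2*k**2 + 12*k + 11) after simplifying.
Take A(k)=2, B(k)=1, C(k)=k**2 + 6*k + 11/2.
Need (2)·f(k+1) − (1)·f(k) = k**2 + 6*k + 11/2.
From deg A=0, deg B=0, deg C=2: d=2.
Coefficient equations give f(k) = (2*k**2 + 4*k - 1)/2.
Certificate R = B(k−1)f/C = (2*k**2 + 4*k - 1)/(2*k**2 + 12*k + 11) gives s_k = 2**k*(-2*k**2 - 4*k + 1).
Δs = 2**k*(-2*k**2 - 12*k - 11), as required.
Telescoping: Σ = s_(9) − s_(3) = -100864 − (-232) = -100632.

Σ = -100632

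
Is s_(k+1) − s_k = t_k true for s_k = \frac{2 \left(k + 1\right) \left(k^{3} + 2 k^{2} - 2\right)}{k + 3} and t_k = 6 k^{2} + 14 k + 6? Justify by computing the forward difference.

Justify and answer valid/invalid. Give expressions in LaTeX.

s_(k+1) = 2*(k + 2)*((k + 1)**3 + 2*(k + 1)**2 - 2)/(k + 4)
s_(k+1) − s_k = 2*(3*k**4 + 24*k**3 + 60*k**2 + 57*k + 14)/(k**2 + 7*k + 12)
(s_(k+1) − s_k) − t_k = 4*(-2*k**3 - 14*k**2 - 24*k - 11)/(k**2 + 7*k + 12)

Invalid: residual \frac{4 \left(- 2 k^{3} - 14 k^{2} - 24 k - 11\right)}{k^{2} + 7 k + 12} ≠ 0.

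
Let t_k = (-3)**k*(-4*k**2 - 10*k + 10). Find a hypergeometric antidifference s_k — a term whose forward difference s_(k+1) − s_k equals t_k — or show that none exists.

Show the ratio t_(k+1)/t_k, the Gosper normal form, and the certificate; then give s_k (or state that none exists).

s_k = (-3)**k*(k**2 + k - 4)

Step 1: r(k) = 3*(-5*k - 2*(k + 1)**2)/(2*k**2 + 5*k - 5).
Factor: A=-3; B=1; C=k**2 + 5*k/2 - 5/2.
Set up (-3)·f(k+1) − (1)·f(k) − (k**2 + 5*k/2 - 5/2) = 0.
Bound: deg f ≤ 2.
A polynomial solution: f(k) = -(k**2 + k - 4)/4.
So s_k = (B(k−1)f/C)·t_k = (-(k**2 + k - 4)/(2*(2*k**2 + 5*k - 5)))·t_k = (-3)**k*(k**2 + k - 4).
Verify: (-3)**k*(-4*k**2 - 10*k + 10) matches t_k.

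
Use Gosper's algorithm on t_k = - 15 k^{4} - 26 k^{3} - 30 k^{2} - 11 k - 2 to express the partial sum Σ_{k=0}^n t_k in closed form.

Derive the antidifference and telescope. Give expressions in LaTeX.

S(n) = - 3 n^{5} - 14 n^{4} - 28 n^{3} - 27 n^{2} - 12 n - 2

Step 1: r(k) = (15*k**4 + 86*k**3 + 198*k**2 + 209*k + 84)/(15*k**4 + 26*k**3 + 30*k**2 + 11*k + 2).
Take A(k)=1, B(k)=1, C(k)=k**4 + 26*k**3/15 + 2*k**2 + 11*k/15 + 2/15.
Key eq: (1)·f(k+1) = (1)·f(k) + (k**4 + 26*k**3/15 + 2*k**2 + 11*k/15 + 2/15).
deg f ≤ 5 (via 0,0,4).
Coefficient equations give f(k) = k*(3*k**4 - k**3 + 2*k**2 - 3*k + 1)/15.
R(k) = B(k−1)·f(k)/C(k) = k*(3*k**4 - k**3 + 2*k**2 - 3*k + 1)/(15*k**4 + 26*k**3 + 30*k**2 + 11*k + 2); s_k = R·t_k = k*(-3*k**4 + k**3 - 2*k**2 + 3*k - 1).
s_(k+1) − s_k = -15*k**4 - 26*k**3 - 30*k**2 - 11*k - 2 = t_k.
Evaluate: s_(n+1) = -3*n**5 - 14*n**4 - 28*n**3 - 27*n**2 - 12*n - 2; subtract s_(0) = 0 ⇒ S(n) = -3*n**5 - 14*n**4 - 28*n**3 - 27*n**2 - 12*n - 2.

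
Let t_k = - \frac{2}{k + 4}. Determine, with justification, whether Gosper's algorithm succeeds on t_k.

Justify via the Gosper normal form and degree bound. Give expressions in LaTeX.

No — t_k has no hypergeometric antidifference.

The ratio is (k + 4)/(k + 5).
So A=k + 4 and B=k + 5, with C=1.
Need (k + 4)·f(k+1) − (k + 4)·f(k) = 1.
d = 0 from the (1,1,0) case.
Write f(k) = c0. Then LHS − RHS = -1, requiring -1 = 0: contradictory. No certificate.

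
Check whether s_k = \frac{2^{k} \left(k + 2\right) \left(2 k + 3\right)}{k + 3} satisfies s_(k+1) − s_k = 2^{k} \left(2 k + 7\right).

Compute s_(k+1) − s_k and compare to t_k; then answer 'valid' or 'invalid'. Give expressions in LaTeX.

Invalid: residual \frac{2^{k} \left(- 2 k^{2} - 11 k - 18\right)}{k^{2} + 7 k + 12} ≠ 0.

s_(k+1) = 2**(k + 1)*(k + 3)*(2*k + 5)/(k + 4)
s_(k+1) − s_k = 2**k*(2*k**3 + 19*k**2 + 62*k + 66)/(k**2 + 7*k + 12)
(s_(k+1) − s_k) − t_k = 2**k*(-2*k**2 - 11*k - 18)/(k**2 + 7*k + 12)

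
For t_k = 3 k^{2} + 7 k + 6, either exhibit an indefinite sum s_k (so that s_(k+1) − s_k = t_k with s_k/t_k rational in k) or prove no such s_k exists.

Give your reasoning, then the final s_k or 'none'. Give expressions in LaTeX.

s_k = k \left(k^{2} + 2 k + 3\right)

Step 1: r(k) = (3*k**2 + 13*k + 16)/(3*k**2 + 7*k + 6).
Take A(k)=1, B(k)=1, C(k)=k**2 + 7*k/3 + 2.
f must satisfy (1)·f(k+1) − (1)·f(k) = k**2 + 7*k/3 + 2.
d = 3 from the (0,0,2) case.
A polynomial solution: f(k) = k*(k**2 + 2*k + 3)/3.
Certificate R = B(k−1)f/C = k*(k**2 + 2*k + 3)/(3*k**2 + 7*k + 6) gives s_k = k*(k**2 + 2*k + 3).
s_(k+1) − s_k = 3*k**2 + 7*k + 6 = t_k.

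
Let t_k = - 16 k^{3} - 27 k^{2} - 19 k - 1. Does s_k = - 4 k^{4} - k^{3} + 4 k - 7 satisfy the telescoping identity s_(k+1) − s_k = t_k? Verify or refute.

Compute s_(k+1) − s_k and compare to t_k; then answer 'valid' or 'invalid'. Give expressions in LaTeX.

valid; difference matches t_k

s_(k+1) = 4*k - 4*(k + 1)**4 - (k + 1)**3 - 3
s_(k+1) − s_k = -16*k**3 - 27*k**2 - 19*k - 1
(s_(k+1) − s_k) − t_k = 0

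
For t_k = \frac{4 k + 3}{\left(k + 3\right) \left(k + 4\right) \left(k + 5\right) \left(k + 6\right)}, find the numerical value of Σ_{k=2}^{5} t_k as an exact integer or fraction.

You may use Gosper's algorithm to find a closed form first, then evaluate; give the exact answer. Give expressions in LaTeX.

Compute t_(k+1)/t_k: get (k + 3)*(4*k + 7)/((k + 7)*(4*k + 3)).
Normal form (A,B,C) = (k + 3, k + 7, k + 3/4).
Key eq: (k + 3)·f(k+1) = (k + 6)·f(k) + (k + 3/4).
From deg A=1, deg B=1, deg C=1: d=3.
Solve for f: f(k) = k*(k**2 + 12*k + 7)/80 (degree 3 ≤ 3).
So s_k = (B(k−1)f/C)·t_k = (k*(k + 6)*(k**2 + 12*k + 7)/(20*(4*k + 3)))·t_k = k*(k**2 + 12*k + 7)/(20*(k + 3)*(k + 4)*(k + 5)).
Δs = (4*k + 3)/(k**4 + 18*k**3 + 119*k**2 + 342*k + 360), as required.
Σ_(k=2)^(5) t_k = s_(6) − s_(2) = 23/660 − (1/60) = 1/55.

Σ = 1/55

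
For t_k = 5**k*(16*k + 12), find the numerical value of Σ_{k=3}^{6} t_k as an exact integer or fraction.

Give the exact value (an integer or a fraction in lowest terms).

t_(k+1)/t_k = 5*(4*k + 7)/(4*k + 3).
Gosper form: A/B · C(k+1)/C(k) with A=5, B=1, C=k + 3/4.
Solve (5)·f(k+1) − (1)·f(k) = k + 3/4.
Degrees (0,0,1) ⇒ d ≤ 1.
A polynomial solution: f(k) = (2*k - 1)/8.
So s_k = (B(k−1)f/C)·t_k = ((2*k - 1)/(2*(4*k + 3)))·t_k = 5**k*(4*k - 2).
s_(k+1) − s_k = 5**k*(16*k + 12) = t_k.
Telescoping: Σ = s_(7) − s_(3) = 2031250 − (1250) = 2030000.

Σ = 2030000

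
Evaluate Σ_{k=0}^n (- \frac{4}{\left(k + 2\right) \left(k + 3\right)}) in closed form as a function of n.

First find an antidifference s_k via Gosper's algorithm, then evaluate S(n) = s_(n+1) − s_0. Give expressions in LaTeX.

S(n) = \frac{2 \left(- n - 1\right)}{n + 3}

The ratio is (k + 2)/(k + 4).
Normal form (A,B,C) = (k + 2, k + 4, 1).
Solve (k + 2)·f(k+1) − (k + 3)·f(k) = 1.
Degrees (1,1,0) ⇒ d ≤ 1.
Solve for f: f(k) = k/2 (degree 1 ≤ 1).
Get s_k = R·t_k = -2*k/(k + 2) with R(k) = B(k−1)f(k)/C(k) = k*(k + 3)/2.
Δs = -4/(k**2 + 5*k + 6), as required.
Telescope: S(n) = s_(n+1) − s_(0) = 2*(-n - 1)/(n + 3) − (0) = 2*(-n - 1)/(n + 3).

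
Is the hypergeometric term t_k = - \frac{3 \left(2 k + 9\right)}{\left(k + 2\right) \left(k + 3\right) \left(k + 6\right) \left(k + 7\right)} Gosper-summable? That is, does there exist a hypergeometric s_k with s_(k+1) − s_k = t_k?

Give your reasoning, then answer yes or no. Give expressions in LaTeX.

Yes. s_k = \frac{k \left(- k - 8\right)}{4 \left(k^{2} + 8 k + 12\right)}.

r(k) = (k + 2)*(k + 6)*(2*k + 11)/((k + 4)*(k + 8)*(2*k + 9)) after simplifying.
So A=k + 2 and B=k + 8, with C=k**3 + 27*k**2/2 + 121*k/2 + 90.
Set up (k + 2)·f(k+1) − (k + 7)·f(k) − (k**3 + 27*k**2/2 + 121*k/2 + 90) = 0.
Degrees (1,1,3) ⇒ d ≤ 5.
Coefficient equations give f(k) = k*(k + 3)*(k + 4)*(k + 5)*(k + 8)/24.
So s_k = (B(k−1)f/C)·t_k = (k*(k + 3)*(k + 7)*(k + 8)/(12*(2*k + 9)))·t_k = k*(-k - 8)/(4*(k**2 + 8*k + 12)).
Verify: 3*(-2*k - 9)/(k**4 + 18*k**3 + 113*k**2 + 288*k + 252) matches t_k.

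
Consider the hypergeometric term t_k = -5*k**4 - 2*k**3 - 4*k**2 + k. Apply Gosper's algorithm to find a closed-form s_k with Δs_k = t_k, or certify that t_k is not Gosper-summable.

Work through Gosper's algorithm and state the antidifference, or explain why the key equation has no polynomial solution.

r(k) = (5*k**4 + 22*k**3 + 40*k**2 + 33*k + 10)/(k*(5*k**3 + 2*k**2 + 4*k - 1)) after simplifying.
Factor: A=1; B=1; C=k**4 + 2*k**3/5 + 4*k**2/5 - k/5.
Need (1)·f(k+1) − (1)·f(k) = k**4 + 2*k**3/5 + 4*k**2/5 - k/5.
d = 5 from the (0,0,4) case.
Solve for f: f(k) = k*(k - 1)**2*(k**2 + 1)/5 (degree 5 ≤ 5).
So s_k = (B(k−1)f/C)·t_k = ((k - 1)**2*(k**2 + 1)/(5*k**3 + 2*k**2 + 4*k - 1))·t_k = k*(-k**4 + 2*k**3 - 2*k**2 + 2*k - 1).
Check: Δs_k = k*(-5*k**3 - 2*k**2 - 4*k + 1). ✓

s_k = k*(-k**4 + 2*k**3 - 2*k**2 + 2*k - 1)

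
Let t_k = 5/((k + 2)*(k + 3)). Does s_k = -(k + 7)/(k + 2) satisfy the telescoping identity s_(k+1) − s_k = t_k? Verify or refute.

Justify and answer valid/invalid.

s_(k+1) = (-k - 8)/(k + 3)
s_(k+1) − s_k = 5/(k**2 + 5*k + 6)
(s_(k+1) − s_k) − t_k = 0

valid; difference matches t_k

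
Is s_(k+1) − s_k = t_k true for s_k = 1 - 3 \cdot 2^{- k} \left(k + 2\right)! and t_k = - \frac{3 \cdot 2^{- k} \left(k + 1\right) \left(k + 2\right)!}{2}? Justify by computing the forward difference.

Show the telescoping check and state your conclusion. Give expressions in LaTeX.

Valid — Δs_k = t_k.

s_(k+1) = -3*2**(-k - 1)*factorial(k + 3) + 1
s_(k+1) − s_k = -3*(k + 1)*factorial(k + 2)/(2*2**k)
(s_(k+1) − s_k) − t_k = 0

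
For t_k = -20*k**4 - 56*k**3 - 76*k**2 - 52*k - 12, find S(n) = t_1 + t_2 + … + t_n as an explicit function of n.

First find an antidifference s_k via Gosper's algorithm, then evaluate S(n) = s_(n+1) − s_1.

Step 1: r(k) = (5*k**4 + 34*k**3 + 91*k**2 + 113*k + 54)/(5*k**4 + 14*k**3 + 19*k**2 + 13*k + 3).
Normal form (A,B,C) = (1, 1, k**4 + 14*k**3/5 + 19*k**2/5 + 13*k/5 + 3/5).
Set up (1)·f(k+1) − (1)·f(k) − (k**4 + 14*k**3/5 + 19*k**2/5 + 13*k/5 + 3/5) = 0.
deg f ≤ 5 (via 0,0,4).
Coefficient equations give f(k) = k*(k + 1)*(2*k**3 + 2*k - 1)/10.
Then R = B(k−1)f/C = k*(2*k**3 + 2*k - 1)/(2*(5*k**3 + 9*k**2 + 10*k + 3)), so s_k = R(k)·t_k = 2*k*(-2*k**4 - 2*k**3 - 2*k**2 - k + 1).
Check: Δs_k = -20*k**4 - 56*k**3 - 76*k**2 - 52*k - 12. ✓
s_(n+1) = -4*n**5 - 24*n**4 - 60*n**3 - 78*n**2 - 50*n - 12 and s_(1) = -12, so S(n) = 2*n*(-2*n**4 - 12*n**3 - 30*n**2 - 39*n - 25).

S(n) = 2*n*(-2*n**4 - 12*n**3 - 30*n**2 - 39*n - 25)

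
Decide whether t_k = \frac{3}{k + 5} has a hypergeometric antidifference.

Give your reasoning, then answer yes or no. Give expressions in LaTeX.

No. Not Gosper-summable.

Compute t_(k+1)/t_k: get (k + 5)/(k + 6).
Factor: A=k + 5; B=k + 6; C=1.
Key eq: (k + 5)·f(k+1) = (k + 5)·f(k) + (1).
From deg A=1, deg B=1, deg C=0: d=0.
f = c0 ⇒ A·f(k+1) − B(k−1)·f(k) − C = -1. The system {-1 = 0} is inconsistent; no antidifference.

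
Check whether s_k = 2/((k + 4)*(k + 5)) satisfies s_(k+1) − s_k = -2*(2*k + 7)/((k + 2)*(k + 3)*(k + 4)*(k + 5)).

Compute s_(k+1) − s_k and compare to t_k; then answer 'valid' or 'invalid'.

Invalid: residual 6*(3*k + 10)/(k**5 + 20*k**4 + 155*k**3 + 580*k**2 + 1044*k + 720) ≠ 0.

s_(k+1) = 2/((k + 5)*(k + 6))
s_(k+1) − s_k = -4/(k**3 + 15*k**2 + 74*k + 120)
(s_(k+1) − s_k) − t_k = 6*(3*k + 10)/(k**5 + 20*k**4 + 155*k**3 + 580*k**2 + 1044*k + 720)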